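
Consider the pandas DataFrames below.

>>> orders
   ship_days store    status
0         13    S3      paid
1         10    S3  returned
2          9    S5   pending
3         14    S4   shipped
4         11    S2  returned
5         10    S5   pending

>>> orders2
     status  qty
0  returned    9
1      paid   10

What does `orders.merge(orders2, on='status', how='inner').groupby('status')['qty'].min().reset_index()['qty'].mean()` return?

9.5

merge on 'status' (how='inner') → 3 rows:
   ship_days store    status  qty
0         13    S3      paid   10
1         10    S3  returned    9
2         11    S2  returned    9
group by status, min of qty:
status
paid        10
returned     9
Name: qty, dtype: int64
reset_index():
     status  qty
0      paid   10
1  returned    9
mean of column 'qty' → 9.5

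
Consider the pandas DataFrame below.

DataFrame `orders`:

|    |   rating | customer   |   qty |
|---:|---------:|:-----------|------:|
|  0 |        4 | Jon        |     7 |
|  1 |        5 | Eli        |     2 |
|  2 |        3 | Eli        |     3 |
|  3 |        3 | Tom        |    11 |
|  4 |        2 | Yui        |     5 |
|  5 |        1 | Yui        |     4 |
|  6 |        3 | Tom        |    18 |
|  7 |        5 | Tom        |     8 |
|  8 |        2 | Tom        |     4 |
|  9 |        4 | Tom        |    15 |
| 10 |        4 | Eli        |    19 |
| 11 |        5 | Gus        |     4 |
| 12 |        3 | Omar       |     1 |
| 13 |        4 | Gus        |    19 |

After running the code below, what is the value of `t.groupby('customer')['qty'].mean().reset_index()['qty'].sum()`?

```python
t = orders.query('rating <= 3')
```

filter rows where rating <= 3:
    rating customer  qty
2        3      Eli    3
3        3      Tom   11
4        2      Yui    5
5        1      Yui    4
6        3      Tom   18
8        2      Tom    4
12       3     Omar    1
group by customer, mean of qty:
customer
Eli      3.0
Omar     1.0
Tom     11.0
Yui      4.5
Name: qty, dtype: float64
reset_index():
  customer   qty
0      Eli   3.0
1     Omar   1.0
2      Tom  11.0
3      Yui   4.5

19.5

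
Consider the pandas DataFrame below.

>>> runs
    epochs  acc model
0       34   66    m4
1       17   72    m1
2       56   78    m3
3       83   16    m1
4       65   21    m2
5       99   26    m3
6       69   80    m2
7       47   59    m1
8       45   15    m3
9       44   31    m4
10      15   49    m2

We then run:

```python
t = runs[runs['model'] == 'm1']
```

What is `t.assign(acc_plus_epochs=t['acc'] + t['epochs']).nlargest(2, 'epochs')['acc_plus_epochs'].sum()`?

filter rows where model == 'm1':
   epochs  acc model
1      17   72    m1
3      83   16    m1
7      47   59    m1
add column acc_plus_epochs = t['acc'] + t['epochs']:
   epochs  acc model  acc_plus_epochs
1      17   72    m1               89
3      83   16    m1               99
7      47   59    m1              106
take 2 rows with largest epochs:
   epochs  acc model  acc_plus_epochs
3      83   16    m1               99
7      47   59    m1              106
Finally, sum of column 'acc_plus_epochs' = 205.

205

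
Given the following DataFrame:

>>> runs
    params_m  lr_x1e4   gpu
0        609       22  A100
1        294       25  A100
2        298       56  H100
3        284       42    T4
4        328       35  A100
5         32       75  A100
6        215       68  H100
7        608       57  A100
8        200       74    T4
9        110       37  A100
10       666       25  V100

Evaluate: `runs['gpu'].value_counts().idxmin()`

V100

value_counts of gpu:
gpu
A100    6
H100    2
T4      2
V100    1
Name: count, dtype: int64
So idxmin() = V100.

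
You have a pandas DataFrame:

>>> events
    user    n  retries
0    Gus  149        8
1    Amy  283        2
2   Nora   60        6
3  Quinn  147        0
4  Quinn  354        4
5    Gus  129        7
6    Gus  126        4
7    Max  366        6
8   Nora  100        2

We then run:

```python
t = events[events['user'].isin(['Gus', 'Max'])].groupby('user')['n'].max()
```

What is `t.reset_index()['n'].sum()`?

filter rows where user in ['Gus', 'Max']:
  user    n  retries
0  Gus  149        8
5  Gus  129        7
6  Gus  126        4
7  Max  366        6
group by user, max of n:
user
Gus    149
Max    366
Name: n, dtype: int64
reset_index():
  user    n
0  Gus  149
1  Max  366

515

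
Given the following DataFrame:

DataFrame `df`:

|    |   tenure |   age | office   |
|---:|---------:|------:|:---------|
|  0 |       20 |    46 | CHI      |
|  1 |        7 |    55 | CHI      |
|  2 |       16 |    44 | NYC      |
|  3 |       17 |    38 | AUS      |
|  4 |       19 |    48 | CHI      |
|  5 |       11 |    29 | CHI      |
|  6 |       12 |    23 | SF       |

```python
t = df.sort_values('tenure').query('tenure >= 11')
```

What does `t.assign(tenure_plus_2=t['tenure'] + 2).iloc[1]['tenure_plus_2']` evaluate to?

sort by tenure:
   tenure  age office
1       7   55    CHI
5      11   29    CHI
6      12   23     SF
2      16   44    NYC
3      17   38    AUS
4      19   48    CHI
0      20   46    CHI
filter rows where tenure >= 11:
   tenure  age office
5      11   29    CHI
6      12   23     SF
2      16   44    NYC
3      17   38    AUS
4      19   48    CHI
0      20   46    CHI
add column tenure_plus_2 = t['tenure'] + 2:
   tenure  age office  tenure_plus_2
5      11   29    CHI             13
6      12   23     SF             14
2      16   44    NYC             18
3      17   38    AUS             19
4      19   48    CHI             21
0      20   46    CHI             22

14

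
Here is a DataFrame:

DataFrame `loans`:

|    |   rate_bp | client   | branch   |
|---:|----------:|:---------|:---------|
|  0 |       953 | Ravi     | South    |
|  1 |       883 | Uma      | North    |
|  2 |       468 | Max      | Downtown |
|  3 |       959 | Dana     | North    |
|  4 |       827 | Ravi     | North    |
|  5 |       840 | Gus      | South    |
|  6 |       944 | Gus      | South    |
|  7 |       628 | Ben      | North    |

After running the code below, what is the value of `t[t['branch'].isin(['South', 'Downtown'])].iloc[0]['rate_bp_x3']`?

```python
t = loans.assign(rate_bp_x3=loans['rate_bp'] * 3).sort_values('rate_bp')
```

1404

add column rate_bp_x3 = loans['rate_bp'] * 3:
   rate_bp client    branch  rate_bp_x3
0      953   Ravi     South        2859
1      883    Uma     North        2649
2      468    Max  Downtown        1404
3      959   Dana     North        2877
4      827   Ravi     North        2481
5      840    Gus     South        2520
6      944    Gus     South        2832
7      628    Ben     North        1884
sort by rate_bp:
   rate_bp client    branch  rate_bp_x3
2      468    Max  Downtown        1404
7      628    Ben     North        1884
4      827   Ravi     North        2481
5      840    Gus     South        2520
1      883    Uma     North        2649
6      944    Gus     South        2832
0      953   Ravi     South        2859
3      959   Dana     North        2877
filter rows where branch in ['South', 'Downtown']:
   rate_bp client    branch  rate_bp_x3
2      468    Max  Downtown        1404
5      840    Gus     South        2520
6      944    Gus     South        2832
0      953   Ravi     South        2859
The value at position 0, column 'rate_bp_x3' is 1404.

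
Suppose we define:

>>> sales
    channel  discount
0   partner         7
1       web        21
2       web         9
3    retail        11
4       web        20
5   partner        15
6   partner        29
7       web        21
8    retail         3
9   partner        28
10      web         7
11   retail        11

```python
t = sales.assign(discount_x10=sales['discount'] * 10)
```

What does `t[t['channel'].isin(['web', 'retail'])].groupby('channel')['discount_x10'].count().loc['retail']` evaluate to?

add column discount_x10 = sales['discount'] * 10:
    channel  discount  discount_x10
0   partner         7            70
1       web        21           210
2       web         9            90
3    retail        11           110
4       web        20           200
5   partner        15           150
6   partner        29           290
7       web        21           210
8    retail         3            30
9   partner        28           280
10      web         7            70
11   retail        11           110
filter rows where channel in ['web', 'retail']:
   channel  discount  discount_x10
1      web        21           210
2      web         9            90
3   retail        11           110
4      web        20           200
7      web        21           210
8   retail         3            30
10     web         7            70
11  retail        11           110
group by channel, count of discount_x10:
channel
retail    3
web       5
Name: discount_x10, dtype: int64
The value at index 'retail' is 3.

3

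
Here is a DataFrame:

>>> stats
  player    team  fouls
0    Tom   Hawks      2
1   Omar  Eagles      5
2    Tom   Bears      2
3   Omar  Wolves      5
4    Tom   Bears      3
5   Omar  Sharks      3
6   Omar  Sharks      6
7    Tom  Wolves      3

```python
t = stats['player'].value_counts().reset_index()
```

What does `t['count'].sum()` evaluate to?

value_counts of player:
player
Tom     4
Omar    4
Name: count, dtype: int64
reset_index():
  player  count
0    Tom      4
1   Omar      4

8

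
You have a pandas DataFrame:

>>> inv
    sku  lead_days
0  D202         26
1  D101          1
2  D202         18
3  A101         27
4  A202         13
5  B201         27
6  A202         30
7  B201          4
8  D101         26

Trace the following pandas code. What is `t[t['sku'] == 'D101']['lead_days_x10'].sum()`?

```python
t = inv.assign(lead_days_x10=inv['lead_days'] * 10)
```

add column lead_days_x10 = inv['lead_days'] * 10:
    sku  lead_days  lead_days_x10
0  D202         26            260
1  D101          1             10
2  D202         18            180
3  A101         27            270
4  A202         13            130
5  B201         27            270
6  A202         30            300
7  B201          4             40
8  D101         26            260
filter rows where sku == 'D101':
    sku  lead_days  lead_days_x10
1  D101          1             10
8  D101         26            260
Hence 270.

270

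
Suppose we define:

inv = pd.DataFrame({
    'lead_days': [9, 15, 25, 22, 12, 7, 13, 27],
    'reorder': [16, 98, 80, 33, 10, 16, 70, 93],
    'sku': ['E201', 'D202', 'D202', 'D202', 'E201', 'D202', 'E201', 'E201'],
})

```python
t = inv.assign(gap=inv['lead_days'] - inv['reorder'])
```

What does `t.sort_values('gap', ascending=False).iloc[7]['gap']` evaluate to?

-83

add column gap = inv['lead_days'] - inv['reorder']:
   lead_days  reorder   sku  gap
0          9       16  E201   -7
1         15       98  D202  -83
2         25       80  D202  -55
3         22       33  D202  -11
4         12       10  E201    2
5          7       16  D202   -9
6         13       70  E201  -57
7         27       93  E201  -66
sort by gap descending:
   lead_days  reorder   sku  gap
4         12       10  E201    2
0          9       16  E201   -7
5          7       16  D202   -9
3         22       33  D202  -11
2         25       80  D202  -55
6         13       70  E201  -57
7         27       93  E201  -66
1         15       98  D202  -83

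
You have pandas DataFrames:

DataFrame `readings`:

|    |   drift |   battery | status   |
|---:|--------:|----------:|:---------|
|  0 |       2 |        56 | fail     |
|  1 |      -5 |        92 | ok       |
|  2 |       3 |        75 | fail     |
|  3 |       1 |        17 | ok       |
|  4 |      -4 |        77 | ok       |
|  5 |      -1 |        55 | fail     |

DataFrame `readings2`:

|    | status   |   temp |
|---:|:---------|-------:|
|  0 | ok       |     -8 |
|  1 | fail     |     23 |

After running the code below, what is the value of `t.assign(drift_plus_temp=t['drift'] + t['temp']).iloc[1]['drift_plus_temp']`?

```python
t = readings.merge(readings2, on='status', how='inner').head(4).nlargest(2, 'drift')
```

merge on 'status' (how='inner') → 6 rows:
   drift  battery status  temp
0      2       56   fail    23
1     -5       92     ok    -8
2      3       75   fail    23
3      1       17     ok    -8
4     -4       77     ok    -8
5     -1       55   fail    23
take first 4 rows:
   drift  battery status  temp
0      2       56   fail    23
1     -5       92     ok    -8
2      3       75   fail    23
3      1       17     ok    -8
take 2 rows with largest drift:
   drift  battery status  temp
2      3       75   fail    23
0      2       56   fail    23
add column drift_plus_temp = t['drift'] + t['temp']:
   drift  battery status  temp  drift_plus_temp
2      3       75   fail    23               26
0      2       56   fail    23               25
Taking the value at position 1, column 'drift_plus_temp' gives 25.

25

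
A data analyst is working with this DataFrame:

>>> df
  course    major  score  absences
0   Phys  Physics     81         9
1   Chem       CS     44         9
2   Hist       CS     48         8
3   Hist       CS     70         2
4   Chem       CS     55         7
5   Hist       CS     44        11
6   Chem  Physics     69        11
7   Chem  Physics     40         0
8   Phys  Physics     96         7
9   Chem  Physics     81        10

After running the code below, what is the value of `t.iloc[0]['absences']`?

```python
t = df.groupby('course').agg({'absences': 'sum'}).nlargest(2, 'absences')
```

37

group by course, sum of absences:
        absences
course          
Chem          37
Hist          21
Phys          16
take 2 rows with largest absences:
        absences
course          
Chem          37
Hist          21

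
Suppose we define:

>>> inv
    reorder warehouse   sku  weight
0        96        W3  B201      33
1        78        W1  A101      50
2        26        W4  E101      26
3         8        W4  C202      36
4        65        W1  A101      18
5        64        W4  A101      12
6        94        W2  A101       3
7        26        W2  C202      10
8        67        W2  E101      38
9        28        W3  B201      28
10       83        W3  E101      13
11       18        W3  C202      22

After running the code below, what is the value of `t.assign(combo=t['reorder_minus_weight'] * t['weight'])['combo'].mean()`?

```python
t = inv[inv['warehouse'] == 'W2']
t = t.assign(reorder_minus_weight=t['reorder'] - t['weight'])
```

511.666666667

filter rows where warehouse == 'W2':
   reorder warehouse   sku  weight
6       94        W2  A101       3
7       26        W2  C202      10
8       67        W2  E101      38
add column reorder_minus_weight = t['reorder'] - t['weight']:
   reorder warehouse   sku  weight  reorder_minus_weight
6       94        W2  A101       3                    91
7       26        W2  C202      10                    16
8       67        W2  E101      38                    29
add column combo = t['reorder_minus_weight'] * t['weight']:
   reorder warehouse   sku  weight  reorder_minus_weight  combo
6       94        W2  A101       3                    91    273
7       26        W2  C202      10                    16    160
8       67        W2  E101      38                    29   1102
The mean of column 'combo' is 511.666666667.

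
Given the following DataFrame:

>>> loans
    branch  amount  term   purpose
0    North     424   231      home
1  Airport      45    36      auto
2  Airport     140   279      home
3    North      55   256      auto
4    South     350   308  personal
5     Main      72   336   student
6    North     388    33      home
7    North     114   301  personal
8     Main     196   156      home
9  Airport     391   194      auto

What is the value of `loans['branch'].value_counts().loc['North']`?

value_counts of branch:
branch
North      4
Airport    3
Main       2
South      1
Name: count, dtype: int64
So loc['North'] = 4.

4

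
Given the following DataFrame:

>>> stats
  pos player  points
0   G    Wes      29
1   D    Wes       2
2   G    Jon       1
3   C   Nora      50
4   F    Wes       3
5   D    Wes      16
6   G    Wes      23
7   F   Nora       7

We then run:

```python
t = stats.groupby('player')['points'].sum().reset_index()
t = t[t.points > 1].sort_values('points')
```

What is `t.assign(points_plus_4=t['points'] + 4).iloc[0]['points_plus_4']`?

61

group by player, sum of points:
player
Jon      1
Nora    57
Wes     73
Name: points, dtype: int64
reset_index():
  player  points
0    Jon       1
1   Nora      57
2    Wes      73
filter rows where points > 1:
  player  points
1   Nora      57
2    Wes      73
sort by points:
  player  points
1   Nora      57
2    Wes      73
add column points_plus_4 = t['points'] + 4:
  player  points  points_plus_4
1   Nora      57             61
2    Wes      73             77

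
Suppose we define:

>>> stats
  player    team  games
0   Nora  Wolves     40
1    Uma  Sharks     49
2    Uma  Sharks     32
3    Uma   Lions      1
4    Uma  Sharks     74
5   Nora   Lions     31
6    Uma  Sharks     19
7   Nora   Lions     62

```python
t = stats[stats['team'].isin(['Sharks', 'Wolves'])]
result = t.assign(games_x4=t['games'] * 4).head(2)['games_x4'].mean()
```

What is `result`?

178.0

filter rows where team in ['Sharks', 'Wolves']:
  player    team  games
0   Nora  Wolves     40
1    Uma  Sharks     49
2    Uma  Sharks     32
4    Uma  Sharks     74
6    Uma  Sharks     19
add column games_x4 = t['games'] * 4:
  player    team  games  games_x4
0   Nora  Wolves     40       160
1    Uma  Sharks     49       196
2    Uma  Sharks     32       128
4    Uma  Sharks     74       296
6    Uma  Sharks     19        76
take first 2 rows:
  player    team  games  games_x4
0   Nora  Wolves     40       160
1    Uma  Sharks     49       196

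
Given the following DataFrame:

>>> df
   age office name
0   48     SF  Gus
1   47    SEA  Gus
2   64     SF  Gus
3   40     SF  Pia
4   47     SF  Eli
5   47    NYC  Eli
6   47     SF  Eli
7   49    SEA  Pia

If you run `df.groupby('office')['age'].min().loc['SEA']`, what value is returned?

47

group by office, min of age:
office
NYC    47
SEA    47
SF     40
Name: age, dtype: int64
Hence 47.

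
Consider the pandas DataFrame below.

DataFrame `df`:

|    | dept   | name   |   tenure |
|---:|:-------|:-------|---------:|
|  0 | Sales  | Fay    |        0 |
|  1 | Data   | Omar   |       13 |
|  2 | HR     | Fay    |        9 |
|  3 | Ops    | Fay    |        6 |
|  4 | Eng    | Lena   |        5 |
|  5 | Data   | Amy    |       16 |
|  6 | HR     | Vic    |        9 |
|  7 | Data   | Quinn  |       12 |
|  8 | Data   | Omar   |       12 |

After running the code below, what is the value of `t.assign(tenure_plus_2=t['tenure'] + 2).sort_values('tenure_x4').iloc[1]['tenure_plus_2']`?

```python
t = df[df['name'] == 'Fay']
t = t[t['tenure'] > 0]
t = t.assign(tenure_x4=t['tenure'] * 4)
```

filter rows where name == 'Fay':
    dept name  tenure
0  Sales  Fay       0
2     HR  Fay       9
3    Ops  Fay       6
filter rows where tenure > 0:
  dept name  tenure
2   HR  Fay       9
3  Ops  Fay       6
add column tenure_x4 = t['tenure'] * 4:
  dept name  tenure  tenure_x4
2   HR  Fay       9         36
3  Ops  Fay       6         24
add column tenure_plus_2 = t['tenure'] + 2:
  dept name  tenure  tenure_x4  tenure_plus_2
2   HR  Fay       9         36             11
3  Ops  Fay       6         24              8
sort by tenure_x4:
  dept name  tenure  tenure_x4  tenure_plus_2
3  Ops  Fay       6         24              8
2   HR  Fay       9         36             11
value at position 1, column 'tenure_plus_2' → 11

11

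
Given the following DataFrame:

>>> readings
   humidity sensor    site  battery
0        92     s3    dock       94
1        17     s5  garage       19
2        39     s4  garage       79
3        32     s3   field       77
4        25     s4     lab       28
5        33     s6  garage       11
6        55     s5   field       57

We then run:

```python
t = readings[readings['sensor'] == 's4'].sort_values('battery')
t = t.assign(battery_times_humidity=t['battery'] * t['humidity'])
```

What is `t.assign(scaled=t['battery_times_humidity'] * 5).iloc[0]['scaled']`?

3500

filter rows where sensor == 's4':
   humidity sensor    site  battery
2        39     s4  garage       79
4        25     s4     lab       28
sort by battery:
   humidity sensor    site  battery
4        25     s4     lab       28
2        39     s4  garage       79
add column battery_times_humidity = t['battery'] * t['humidity']:
   humidity sensor    site  battery  battery_times_humidity
4        25     s4     lab       28                     700
2        39     s4  garage       79                    3081
add column scaled = t['battery_times_humidity'] * 5:
   humidity sensor    site  battery  battery_times_humidity  scaled
4        25     s4     lab       28                     700    3500
2        39     s4  garage       79                    3081   15405
The value at position 0, column 'scaled' is 3500.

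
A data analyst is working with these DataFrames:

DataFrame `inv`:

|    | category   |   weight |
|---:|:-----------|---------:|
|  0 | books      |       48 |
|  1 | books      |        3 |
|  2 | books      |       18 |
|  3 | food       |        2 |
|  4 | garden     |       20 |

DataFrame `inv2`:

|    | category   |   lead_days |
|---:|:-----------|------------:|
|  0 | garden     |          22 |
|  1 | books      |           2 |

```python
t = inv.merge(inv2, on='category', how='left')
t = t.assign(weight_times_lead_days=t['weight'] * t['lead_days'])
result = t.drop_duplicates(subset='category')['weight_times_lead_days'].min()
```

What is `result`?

96.0

merge on 'category' (how='left') → 5 rows:
  category  weight  lead_days
0    books      48        2.0
1    books       3        2.0
2    books      18        2.0
3     food       2        NaN
4   garden      20       22.0
add column weight_times_lead_days = t['weight'] * t['lead_days']:
  category  weight  lead_days  weight_times_lead_days
0    books      48        2.0                    96.0
1    books       3        2.0                     6.0
2    books      18        2.0                    36.0
3     food       2        NaN                     NaN
4   garden      20       22.0                   440.0
drop duplicate category (keep=first):
  category  weight  lead_days  weight_times_lead_days
0    books      48        2.0                    96.0
3     food       2        NaN                     NaN
4   garden      20       22.0                   440.0
Hence 96.0.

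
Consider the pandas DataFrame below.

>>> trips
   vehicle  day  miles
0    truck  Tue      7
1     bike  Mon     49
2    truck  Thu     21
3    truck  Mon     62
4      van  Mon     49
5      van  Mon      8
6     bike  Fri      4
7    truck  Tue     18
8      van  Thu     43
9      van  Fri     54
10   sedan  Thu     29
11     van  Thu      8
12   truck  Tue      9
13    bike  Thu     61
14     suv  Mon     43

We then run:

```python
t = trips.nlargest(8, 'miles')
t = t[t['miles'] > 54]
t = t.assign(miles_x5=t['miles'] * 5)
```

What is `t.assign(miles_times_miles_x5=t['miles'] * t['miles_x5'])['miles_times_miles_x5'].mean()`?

take 8 rows with largest miles:
   vehicle  day  miles
3    truck  Mon     62
13    bike  Thu     61
9      van  Fri     54
1     bike  Mon     49
4      van  Mon     49
8      van  Thu     43
14     suv  Mon     43
10   sedan  Thu     29
filter rows where miles > 54:
   vehicle  day  miles
3    truck  Mon     62
13    bike  Thu     61
add column miles_x5 = t['miles'] * 5:
   vehicle  day  miles  miles_x5
3    truck  Mon     62       310
13    bike  Thu     61       305
add column miles_times_miles_x5 = t['miles'] * t['miles_x5']:
   vehicle  day  miles  miles_x5  miles_times_miles_x5
3    truck  Mon     62       310                 19220
13    bike  Thu     61       305                 18605
Taking the mean of column 'miles_times_miles_x5' gives 18912.5.

18912.5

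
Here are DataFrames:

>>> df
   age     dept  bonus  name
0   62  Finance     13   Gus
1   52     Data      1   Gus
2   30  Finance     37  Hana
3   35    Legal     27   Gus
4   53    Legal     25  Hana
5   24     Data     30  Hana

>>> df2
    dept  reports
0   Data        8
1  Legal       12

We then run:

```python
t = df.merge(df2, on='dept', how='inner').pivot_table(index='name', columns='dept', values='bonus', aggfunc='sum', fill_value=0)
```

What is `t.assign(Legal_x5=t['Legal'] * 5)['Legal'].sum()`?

52

merge on 'dept' (how='inner') → 4 rows:
   age   dept  bonus  name  reports
0   52   Data      1   Gus        8
1   35  Legal     27   Gus       12
2   53  Legal     25  Hana       12
3   24   Data     30  Hana        8
pivot: rows=name, cols=dept, sum(bonus):
dept  Data  Legal
name             
Gus      1     27
Hana    30     25
add column Legal_x5 = t['Legal'] * 5:
dept  Data  Legal  Legal_x5
name                       
Gus      1     27       135
Hana    30     25       125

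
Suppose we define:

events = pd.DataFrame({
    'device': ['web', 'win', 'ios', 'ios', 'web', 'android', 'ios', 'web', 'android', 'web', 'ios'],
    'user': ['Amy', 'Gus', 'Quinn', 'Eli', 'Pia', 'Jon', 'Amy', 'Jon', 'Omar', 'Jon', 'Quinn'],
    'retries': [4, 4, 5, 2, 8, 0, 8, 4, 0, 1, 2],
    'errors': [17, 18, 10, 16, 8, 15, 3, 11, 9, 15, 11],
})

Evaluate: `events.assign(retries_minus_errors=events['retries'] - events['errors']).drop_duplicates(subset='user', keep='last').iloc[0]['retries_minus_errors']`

-14

add column retries_minus_errors = events['retries'] - events['errors']:
     device   user  retries  errors  retries_minus_errors
0       web    Amy        4      17                   -13
1       win    Gus        4      18                   -14
2       ios  Quinn        5      10                    -5
3       ios    Eli        2      16                   -14
4       web    Pia        8       8                     0
5   android    Jon        0      15                   -15
6       ios    Amy        8       3                     5
7       web    Jon        4      11                    -7
8   android   Omar        0       9                    -9
9       web    Jon        1      15                   -14
10      ios  Quinn        2      11                    -9
drop duplicate user (keep=last):
     device   user  retries  errors  retries_minus_errors
1       win    Gus        4      18                   -14
3       ios    Eli        2      16                   -14
4       web    Pia        8       8                     0
6       ios    Amy        8       3                     5
8   android   Omar        0       9                    -9
9       web    Jon        1      15                   -14
10      ios  Quinn        2      11                    -9
The value at position 0, column 'retries_minus_errors' is -14.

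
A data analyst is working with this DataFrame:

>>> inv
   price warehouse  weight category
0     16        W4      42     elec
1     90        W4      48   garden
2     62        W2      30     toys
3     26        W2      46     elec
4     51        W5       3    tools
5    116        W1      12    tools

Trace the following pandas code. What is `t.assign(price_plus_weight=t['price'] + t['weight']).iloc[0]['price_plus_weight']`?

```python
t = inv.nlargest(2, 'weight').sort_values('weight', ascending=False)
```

138

take 2 rows with largest weight:
   price warehouse  weight category
1     90        W4      48   garden
3     26        W2      46     elec
sort by weight descending:
   price warehouse  weight category
1     90        W4      48   garden
3     26        W2      46     elec
add column price_plus_weight = t['price'] + t['weight']:
   price warehouse  weight category  price_plus_weight
1     90        W4      48   garden                138
3     26        W2      46     elec                 72
Then the value at position 0, column 'price_plus_weight': 138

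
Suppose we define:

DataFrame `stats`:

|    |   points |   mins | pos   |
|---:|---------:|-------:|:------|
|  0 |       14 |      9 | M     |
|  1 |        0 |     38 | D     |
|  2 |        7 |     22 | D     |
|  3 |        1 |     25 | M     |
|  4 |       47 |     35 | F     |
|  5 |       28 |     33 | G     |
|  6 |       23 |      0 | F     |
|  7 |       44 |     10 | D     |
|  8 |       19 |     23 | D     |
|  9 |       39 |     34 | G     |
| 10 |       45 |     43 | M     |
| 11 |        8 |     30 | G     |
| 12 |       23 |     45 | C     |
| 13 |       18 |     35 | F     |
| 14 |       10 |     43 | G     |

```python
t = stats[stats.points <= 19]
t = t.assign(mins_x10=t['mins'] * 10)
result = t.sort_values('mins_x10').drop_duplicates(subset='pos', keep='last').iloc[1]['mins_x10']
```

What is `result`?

350

filter rows where points <= 19:
    points  mins pos
0       14     9   M
1        0    38   D
2        7    22   D
3        1    25   M
8       19    23   D
11       8    30   G
13      18    35   F
14      10    43   G
add column mins_x10 = t['mins'] * 10:
    points  mins pos  mins_x10
0       14     9   M        90
1        0    38   D       380
2        7    22   D       220
3        1    25   M       250
8       19    23   D       230
11       8    30   G       300
13      18    35   F       350
14      10    43   G       430
sort by mins_x10:
    points  mins pos  mins_x10
0       14     9   M        90
2        7    22   D       220
8       19    23   D       230
3        1    25   M       250
11       8    30   G       300
13      18    35   F       350
1        0    38   D       380
14      10    43   G       430
drop duplicate pos (keep=last):
    points  mins pos  mins_x10
3        1    25   M       250
13      18    35   F       350
1        0    38   D       380
14      10    43   G       430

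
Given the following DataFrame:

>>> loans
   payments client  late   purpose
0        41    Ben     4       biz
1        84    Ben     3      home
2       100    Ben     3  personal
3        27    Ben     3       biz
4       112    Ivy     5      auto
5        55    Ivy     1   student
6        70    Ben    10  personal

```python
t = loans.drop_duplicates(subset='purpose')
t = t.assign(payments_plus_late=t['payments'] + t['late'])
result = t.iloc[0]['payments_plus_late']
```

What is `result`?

45

drop duplicate purpose (keep=first):
   payments client  late   purpose
0        41    Ben     4       biz
1        84    Ben     3      home
2       100    Ben     3  personal
4       112    Ivy     5      auto
5        55    Ivy     1   student
add column payments_plus_late = t['payments'] + t['late']:
   payments client  late   purpose  payments_plus_late
0        41    Ben     4       biz                  45
1        84    Ben     3      home                  87
2       100    Ben     3  personal                 103
4       112    Ivy     5      auto                 117
5        55    Ivy     1   student                  56
So iloc[0]['payments_plus_late'] = 45.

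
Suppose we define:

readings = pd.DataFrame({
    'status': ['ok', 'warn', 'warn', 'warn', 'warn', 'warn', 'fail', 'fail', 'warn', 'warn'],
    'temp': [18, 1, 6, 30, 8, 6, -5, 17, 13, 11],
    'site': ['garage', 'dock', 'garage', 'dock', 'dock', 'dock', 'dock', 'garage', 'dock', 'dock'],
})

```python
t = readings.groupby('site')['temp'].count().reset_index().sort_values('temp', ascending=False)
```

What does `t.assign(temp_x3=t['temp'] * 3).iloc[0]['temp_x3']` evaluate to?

21

group by site, count of temp:
site
dock      7
garage    3
Name: temp, dtype: int64
reset_index():
     site  temp
0    dock     7
1  garage     3
sort by temp descending:
     site  temp
0    dock     7
1  garage     3
add column temp_x3 = t['temp'] * 3:
     site  temp  temp_x3
0    dock     7       21
1  garage     3        9
The value at position 0, column 'temp_x3' is 21.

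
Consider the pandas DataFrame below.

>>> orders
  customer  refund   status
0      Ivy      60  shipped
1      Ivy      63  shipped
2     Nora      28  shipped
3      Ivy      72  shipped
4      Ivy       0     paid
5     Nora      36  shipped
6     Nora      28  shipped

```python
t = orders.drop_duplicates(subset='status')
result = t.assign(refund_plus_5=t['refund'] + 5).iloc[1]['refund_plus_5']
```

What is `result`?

drop duplicate status (keep=first):
  customer  refund   status
0      Ivy      60  shipped
4      Ivy       0     paid
add column refund_plus_5 = t['refund'] + 5:
  customer  refund   status  refund_plus_5
0      Ivy      60  shipped             65
4      Ivy       0     paid              5
Reading off the value at position 1, column 'refund_plus_5', we get 5.

5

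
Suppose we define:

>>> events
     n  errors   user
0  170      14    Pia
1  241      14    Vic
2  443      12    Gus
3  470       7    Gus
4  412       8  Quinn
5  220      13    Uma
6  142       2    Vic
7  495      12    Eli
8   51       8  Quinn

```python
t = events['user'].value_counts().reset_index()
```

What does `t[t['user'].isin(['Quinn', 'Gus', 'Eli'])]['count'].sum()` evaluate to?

5

value_counts of user:
user
Vic      2
Gus      2
Quinn    2
Pia      1
Uma      1
Eli      1
Name: count, dtype: int64
reset_index():
    user  count
0    Vic      2
1    Gus      2
2  Quinn      2
3    Pia      1
4    Uma      1
5    Eli      1
filter rows where user in ['Quinn', 'Gus', 'Eli']:
    user  count
1    Gus      2
2  Quinn      2
5    Eli      1
The sum of column 'count' is 5.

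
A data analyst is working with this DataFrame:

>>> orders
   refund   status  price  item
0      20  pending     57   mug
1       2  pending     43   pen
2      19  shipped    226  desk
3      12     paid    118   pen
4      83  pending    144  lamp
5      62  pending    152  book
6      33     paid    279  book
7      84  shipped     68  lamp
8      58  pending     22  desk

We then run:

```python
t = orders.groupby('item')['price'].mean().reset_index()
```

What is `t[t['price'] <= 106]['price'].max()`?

106.0

group by item, mean of price:
item
book    215.5
desk    124.0
lamp    106.0
mug      57.0
pen      80.5
Name: price, dtype: float64
reset_index():
   item  price
0  book  215.5
1  desk  124.0
2  lamp  106.0
3   mug   57.0
4   pen   80.5
filter rows where price <= 106:
   item  price
2  lamp  106.0
3   mug   57.0
4   pen   80.5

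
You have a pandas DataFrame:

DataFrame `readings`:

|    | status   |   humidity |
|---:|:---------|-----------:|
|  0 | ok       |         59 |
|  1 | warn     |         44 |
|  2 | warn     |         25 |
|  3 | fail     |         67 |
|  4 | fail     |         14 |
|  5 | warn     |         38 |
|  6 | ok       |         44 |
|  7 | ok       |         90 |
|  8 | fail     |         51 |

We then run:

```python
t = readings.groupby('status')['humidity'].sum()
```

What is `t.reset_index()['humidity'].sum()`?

432

group by status, sum of humidity:
status
fail    132
ok      193
warn    107
Name: humidity, dtype: int64
reset_index():
  status  humidity
0   fail       132
1     ok       193
2   warn       107
sum of column 'humidity' → 432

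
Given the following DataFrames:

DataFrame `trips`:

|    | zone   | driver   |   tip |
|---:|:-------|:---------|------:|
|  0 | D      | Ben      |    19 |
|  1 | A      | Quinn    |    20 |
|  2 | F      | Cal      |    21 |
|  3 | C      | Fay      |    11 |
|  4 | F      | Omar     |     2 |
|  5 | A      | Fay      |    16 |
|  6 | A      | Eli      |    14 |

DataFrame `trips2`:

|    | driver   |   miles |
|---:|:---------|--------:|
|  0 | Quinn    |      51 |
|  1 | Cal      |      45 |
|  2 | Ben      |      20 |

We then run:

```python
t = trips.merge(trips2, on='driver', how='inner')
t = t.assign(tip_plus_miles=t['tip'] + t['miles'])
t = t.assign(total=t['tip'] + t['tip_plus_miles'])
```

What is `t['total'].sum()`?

merge on 'driver' (how='inner') → 3 rows:
  zone driver  tip  miles
0    D    Ben   19     20
1    A  Quinn   20     51
2    F    Cal   21     45
add column tip_plus_miles = t['tip'] + t['miles']:
  zone driver  tip  miles  tip_plus_miles
0    D    Ben   19     20              39
1    A  Quinn   20     51              71
2    F    Cal   21     45              66
add column total = t['tip'] + t['tip_plus_miles']:
  zone driver  tip  miles  tip_plus_miles  total
0    D    Ben   19     20              39     58
1    A  Quinn   20     51              71     91
2    F    Cal   21     45              66     87
Taking the sum of column 'total' gives 236.

236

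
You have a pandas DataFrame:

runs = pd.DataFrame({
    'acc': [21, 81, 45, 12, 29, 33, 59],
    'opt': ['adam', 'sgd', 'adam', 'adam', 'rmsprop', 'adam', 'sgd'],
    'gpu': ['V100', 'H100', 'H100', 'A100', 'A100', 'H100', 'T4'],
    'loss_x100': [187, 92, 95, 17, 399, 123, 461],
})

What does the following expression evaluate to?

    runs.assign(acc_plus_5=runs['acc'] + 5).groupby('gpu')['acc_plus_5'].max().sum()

add column acc_plus_5 = runs['acc'] + 5:
   acc      opt   gpu  loss_x100  acc_plus_5
0   21     adam  V100        187          26
1   81      sgd  H100         92          86
2   45     adam  H100         95          50
3   12     adam  A100         17          17
4   29  rmsprop  A100        399          34
5   33     adam  H100        123          38
6   59      sgd    T4        461          64
group by gpu, max of acc_plus_5:
gpu
A100    34
H100    86
T4      64
V100    26
Name: acc_plus_5, dtype: int64
Finally, sum of the resulting series = 210.

210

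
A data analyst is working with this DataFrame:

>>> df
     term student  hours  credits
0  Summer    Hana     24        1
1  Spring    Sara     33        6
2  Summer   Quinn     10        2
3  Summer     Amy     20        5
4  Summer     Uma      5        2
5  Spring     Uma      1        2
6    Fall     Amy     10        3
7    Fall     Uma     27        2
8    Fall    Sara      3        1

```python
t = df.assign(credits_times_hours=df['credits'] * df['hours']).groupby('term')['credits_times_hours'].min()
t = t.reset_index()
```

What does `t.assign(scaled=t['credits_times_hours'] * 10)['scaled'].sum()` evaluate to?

add column credits_times_hours = df['credits'] * df['hours']:
     term student  hours  credits  credits_times_hours
0  Summer    Hana     24        1                   24
1  Spring    Sara     33        6                  198
2  Summer   Quinn     10        2                   20
3  Summer     Amy     20        5                  100
4  Summer     Uma      5        2                   10
5  Spring     Uma      1        2                    2
6    Fall     Amy     10        3                   30
7    Fall     Uma     27        2                   54
8    Fall    Sara      3        1                    3
group by term, min of credits_times_hours:
term
Fall       3
Spring     2
Summer    10
Name: credits_times_hours, dtype: int64
reset_index():
     term  credits_times_hours
0    Fall                    3
1  Spring                    2
2  Summer                   10
add column scaled = t['credits_times_hours'] * 10:
     term  credits_times_hours  scaled
0    Fall                    3      30
1  Spring                    2      20
2  Summer                   10     100
Hence 150.

150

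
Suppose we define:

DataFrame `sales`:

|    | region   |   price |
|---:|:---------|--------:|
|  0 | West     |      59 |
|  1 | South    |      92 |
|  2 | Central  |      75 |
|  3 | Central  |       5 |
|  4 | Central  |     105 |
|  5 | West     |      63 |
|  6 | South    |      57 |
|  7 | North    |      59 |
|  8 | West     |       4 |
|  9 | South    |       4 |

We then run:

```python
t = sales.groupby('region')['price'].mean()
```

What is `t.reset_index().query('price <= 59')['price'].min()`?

group by region, mean of price:
region
Central    61.666667
North      59.000000
South      51.000000
West       42.000000
Name: price, dtype: float64
reset_index():
    region      price
0  Central  61.666667
1    North  59.000000
2    South  51.000000
3     West  42.000000
filter rows where price <= 59:
  region  price
1  North   59.0
2  South   51.0
3   West   42.0
Finally, min of column 'price' = 42.0.

42.0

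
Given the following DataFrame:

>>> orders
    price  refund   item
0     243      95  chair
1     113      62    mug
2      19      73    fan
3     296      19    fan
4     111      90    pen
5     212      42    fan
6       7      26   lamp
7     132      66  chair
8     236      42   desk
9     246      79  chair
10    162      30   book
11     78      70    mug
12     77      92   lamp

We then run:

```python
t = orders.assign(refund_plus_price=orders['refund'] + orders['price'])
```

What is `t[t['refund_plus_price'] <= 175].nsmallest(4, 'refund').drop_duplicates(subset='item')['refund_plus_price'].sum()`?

300

add column refund_plus_price = orders['refund'] + orders['price']:
    price  refund   item  refund_plus_price
0     243      95  chair                338
1     113      62    mug                175
2      19      73    fan                 92
3     296      19    fan                315
4     111      90    pen                201
5     212      42    fan                254
6       7      26   lamp                 33
7     132      66  chair                198
8     236      42   desk                278
9     246      79  chair                325
10    162      30   book                192
11     78      70    mug                148
12     77      92   lamp                169
filter rows where refund_plus_price <= 175:
    price  refund  item  refund_plus_price
1     113      62   mug                175
2      19      73   fan                 92
6       7      26  lamp                 33
11     78      70   mug                148
12     77      92  lamp                169
take 4 rows with smallest refund:
    price  refund  item  refund_plus_price
6       7      26  lamp                 33
1     113      62   mug                175
11     78      70   mug                148
2      19      73   fan                 92
drop duplicate item (keep=first):
   price  refund  item  refund_plus_price
6      7      26  lamp                 33
1    113      62   mug                175
2     19      73   fan                 92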